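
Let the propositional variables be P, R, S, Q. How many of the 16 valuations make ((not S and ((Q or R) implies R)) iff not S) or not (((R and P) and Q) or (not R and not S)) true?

Initial set: {(((not S and ((Q or R) implies R)) iff not S) or not (((R and P) and Q) or (not R and not S)))}.
(((not S and ((Q or R) implies R)) iff not S) or not (((R and P) and Q) or (not R and not S))): β-rule — branch into ((not S and ((Q or R) implies R)) iff not S)  //  not (((R and P) and Q) or (not R and not S)).
  branch 1 (add ((not S and ((Q or R) implies R)) iff not S)):
    ((not S and ((Q or R) implies R)) iff not S): β-rule — branch into (not S and ((Q or R) implies R)), not S  //  not (not S and ((Q or R) implies R)), not not S.
      branch 1.1 (add (not S and ((Q or R) implies R)), not S):
        (not S and ((Q or R) implies R)): α-rule — add not S, ((Q or R) implies R).
        ((Q or R) implies R): β-rule — branch into not (Q or R)  //  R.
          branch 1.1.1 (add not (Q or R)):
            not (Q or R): α-rule — add not Q, not R.
            ○ open, literals {Q=F, R=F, S=F}.
          branch 1.1.2 (add R):
            ○ open, literals {R=T, S=F}.
      branch 1.2 (add not (not S and ((Q or R) implies R)), not not S):
        not (not S and ((Q or R) implies R)): β-rule — branch into not not S  //  not ((Q or R) implies R).
          branch 1.2.1 (add not not S):
            ○ open, literals {S=T}.
          branch 1.2.2 (add not ((Q or R) implies R)):
            not ((Q or R) implies R): α-rule — add (Q or R), not R.
            (Q or R): β-rule — branch into Q  //  R.
              branch 1.2.2.1 (add Q):
                ○ open, literals {Q=T, R=F, S=T}.
              branch 1.2.2.2 (add R):
                × closes — contains both R and not R.
  branch 2 (add not (((R and P) and Q) or (not R and not S))):
    not (((R and P) and Q) or (not R and not S)): α-rule — add not ((R and P) and Q), not (not R and not S).
    not ((R and P) and Q): β-rule — branch into not (R and P)  //  not Q.
      branch 2.1 (add not (R and P)):
        not (not R and not S): β-rule — branch into not not R  //  not not S.
          branch 2.1.1 (add not not R):
            not (R and P): β-rule — branch into not R  //  not P.
              branch 2.1.1.1 (add not R):
                × closes — contains both R and not R.
              branch 2.1.1.2 (add not P):
                ○ open, literals {P=F, R=T}.
          branch 2.1.2 (add not not S):
            not (R and P): β-rule — branch into not R  //  not P.
              branch 2.1.2.1 (add not R):
                ○ open, literals {R=F, S=T}.
              branch 2.1.2.2 (add not P):
                ○ open, literals {P=F, S=T}.
      branch 2.2 (add not Q):
        not (not R and not S): β-rule — branch into not not R  //  not not S.
          branch 2.2.1 (add not not R):
            ○ open, literals {Q=F, R=T}.
          branch 2.2.2 (add not not S):
            ○ open, literals {Q=F, S=T}.
2 branches closed, 9 open.
Each open branch fixes some atoms; the unmentioned ones are free. Counting distinct full assignments: branch {Q=F, R=F, S=F} (P) contributes 2 new; branch {R=T, S=F} (P, Q) contributes 4 new; branch {S=T} (P, R, Q) contributes 8 new; branch {Q=T, R=F, S=T} (P) contributes 0 new; branch {P=F, R=T} (S, Q) contributes 0 new; branch {R=F, S=T} (P, Q) contributes 0 new; branch {P=F, S=T} (R, Q) contributes 0 new; branch {Q=F, R=T} (P, S) contributes 0 new; branch {Q=F, S=T} (P, R) contributes 0 new. Total: 14.

14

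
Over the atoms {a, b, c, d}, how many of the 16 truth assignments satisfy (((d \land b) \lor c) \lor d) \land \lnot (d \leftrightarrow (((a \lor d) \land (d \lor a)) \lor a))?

Initial set: {((((d \land b) \lor c) \lor d) \land \lnot (d \leftrightarrow (((a \lor d) \land (d \lor a)) \lor a)))}.
((((d \land b) \lor c) \lor d) \land \lnot (d \leftrightarrow (((a \lor d) \land (d \lor a)) \lor a))): α-rule — add (((d \land b) \lor c) \lor d), \lnot (d \leftrightarrow (((a \lor d) \land (d \lor a)) \lor a)).
(((d \land b) \lor c) \lor d): β-rule — branch into ((d \land b) \lor c)  //  d.
  branch 1 (add ((d \land b) \lor c)):
    \lnot (d \leftrightarrow (((a \lor d) \land (d \lor a)) \lor a)): β-rule — branch into d, \lnot (((a \lor d) \land (d \lor a)) \lor a)  //  \lnot d, (((a \lor d) \land (d \lor a)) \lor a).
      branch 1.1 (add d, \lnot (((a \lor d) \land (d \lor a)) \lor a)):
        \lnot (((a \lor d) \land (d \lor a)) \lor a): α-rule — add \lnot ((a \lor d) \land (d \lor a)), \lnot a.
        ((d \land b) \lor c): β-rule — branch into (d \land b)  //  c.
          branch 1.1.1 (add (d \land b)):
            (d \land b): α-rule — add d, b.
            \lnot ((a \lor d) \land (d \lor a)): β-rule — branch into \lnot (a \lor d)  //  \lnot (d \lor a).
              branch 1.1.1.1 (add \lnot (a \lor d)):
                \lnot (a \lor d): α-rule — add \lnot a, \lnot d.
                × closes — contains both d and \lnot d.
              branch 1.1.1.2 (add \lnot (d \lor a)):
                \lnot (d \lor a): α-rule — add \lnot d, \lnot a.
                × closes — contains both d and \lnot d.
          branch 1.1.2 (add c):
            \lnot ((a \lor d) \land (d \lor a)): β-rule — branch into \lnot (a \lor d)  //  \lnot (d \lor a).
              branch 1.1.2.1 (add \lnot (a \lor d)):
                \lnot (a \lor d): α-rule — add \lnot a, \lnot d.
                × closes — contains both d and \lnot d.
              branch 1.1.2.2 (add \lnot (d \lor a)):
                \lnot (d \lor a): α-rule — add \lnot d, \lnot a.
                × closes — contains both d and \lnot d.
      branch 1.2 (add \lnot d, (((a \lor d) \land (d \lor a)) \lor a)):
        ((d \land b) \lor c): β-rule — branch into (d \land b)  //  c.
          branch 1.2.1 (add (d \land b)):
            (d \land b): α-rule — add d, b.
            × closes — contains both d and \lnot d.
          branch 1.2.2 (add c):
            (((a \lor d) \land (d \lor a)) \lor a): β-rule — branch into ((a \lor d) \land (d \lor a))  //  a.
              branch 1.2.2.1 (add ((a \lor d) \land (d \lor a))):
                ((a \lor d) \land (d \lor a)): α-rule — add (a \lor d), (d \lor a).
                (a \lor d): β-rule — branch into a  //  d.
                  branch 1.2.2.1.1 (add a):
                    (d \lor a): β-rule — branch into d  //  a.
                      branch 1.2.2.1.1.1 (add d):
                        × closes — contains both d and \lnot d.
                      branch 1.2.2.1.1.2 (add a):
                        ○ open, literals {a=T, c=T, d=F}.
                  branch 1.2.2.1.2 (add d):
                    × closes — contains both d and \lnot d.
              branch 1.2.2.2 (add a):
                ○ open, literals {a=T, c=T, d=F}.
  branch 2 (add d):
    \lnot (d \leftrightarrow (((a \lor d) \land (d \lor a)) \lor a)): β-rule — branch into d, \lnot (((a \lor d) \land (d \lor a)) \lor a)  //  \lnot d, (((a \lor d) \land (d \lor a)) \lor a).
      branch 2.1 (add d, \lnot (((a \lor d) \land (d \lor a)) \lor a)):
        \lnot (((a \lor d) \land (d \lor a)) \lor a): α-rule — add \lnot ((a \lor d) \land (d \lor a)), \lnot a.
        \lnot ((a \lor d) \land (d \lor a)): β-rule — branch into \lnot (a \lor d)  //  \lnot (d \lor a).
          branch 2.1.1 (add \lnot (a \lor d)):
            \lnot (a \lor d): α-rule — add \lnot a, \lnot d.
            × closes — contains both d and \lnot d.
          branch 2.1.2 (add \lnot (d \lor a)):
            \lnot (d \lor a): α-rule — add \lnot d, \lnot a.
            × closes — contains both d and \lnot d.
      branch 2.2 (add \lnot d, (((a \lor d) \land (d \lor a)) \lor a)):
        × closes — contains both d and \lnot d.
10 branches closed, 2 open.
Each open branch fixes some atoms; the unmentioned ones are free. Counting distinct full assignments: branch {a=T, c=T, d=F} (b) contributes 2 new; branch {a=T, c=T, d=F} (b) contributes 0 new. Total: 2.

2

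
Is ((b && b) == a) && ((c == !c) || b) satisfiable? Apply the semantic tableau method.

Initial set: {(((b && b) == a) && ((c == !c) || b))}.
(((b && b) == a) && ((c == !c) || b)): α-rule — add ((b && b) == a), ((c == !c) || b).
((b && b) == a): β-rule — branch into (b && b), a  //  !(b && b), !a.
  branch 1 (add (b && b), a):
    (b && b): α-rule — add b, b.
    ((c == !c) || b): β-rule — branch into (c == !c)  //  b.
      branch 1.1 (add (c == !c)):
        (c == !c): β-rule — branch into c, !c  //  !c, !!c.
          branch 1.1.1 (add c, !c):
            × closes — contains both c and !c.
          branch 1.1.2 (add !c, !!c):
            × closes — contains both c and !c.
      branch 1.2 (add b):
        ○ open, literals {a=true, b=true}.
  branch 2 (add !(b && b), !a):
    ((c == !c) || b): β-rule — branch into (c == !c)  //  b.
      branch 2.1 (add (c == !c)):
        !(b && b): β-rule — branch into !b  //  !b.
          branch 2.1.1 (add !b):
            (c == !c): β-rule — branch into c, !c  //  !c, !!c.
              branch 2.1.1.1 (add c, !c):
                × closes — contains both c and !c.
              branch 2.1.1.2 (add !c, !!c):
                × closes — contains both c and !c.
          branch 2.1.2 (add !b):
            (c == !c): β-rule — branch into c, !c  //  !c, !!c.
              branch 2.1.2.1 (add c, !c):
                × closes — contains both c and !c.
              branch 2.1.2.2 (add !c, !!c):
                × closes — contains both c and !c.
      branch 2.2 (add b):
        !(b && b): β-rule — branch into !b  //  !b.
          branch 2.2.1 (add !b):
            × closes — contains both b and !b.
          branch 2.2.2 (add !b):
            × closes — contains both b and !b.
8 branches closed, 1 open.
An open branch gives a satisfying assignment: a=true, b=true.

Satisfiable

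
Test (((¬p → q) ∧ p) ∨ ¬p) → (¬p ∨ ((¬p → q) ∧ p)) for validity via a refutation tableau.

Assume the negation and expand:
Initial set: {¬((((¬p → q) ∧ p) ∨ ¬p) → (¬p ∨ ((¬p → q) ∧ p)))}.
¬((((¬p → q) ∧ p) ∨ ¬p) → (¬p ∨ ((¬p → q) ∧ p))): α-rule — add (((¬p → q) ∧ p) ∨ ¬p), ¬(¬p ∨ ((¬p → q) ∧ p)).
¬(¬p ∨ ((¬p → q) ∧ p)): α-rule — add ¬¬p, ¬((¬p → q) ∧ p).
(((¬p → q) ∧ p) ∨ ¬p): β-rule — branch into ((¬p → q) ∧ p)  //  ¬p.
  branch 1 (add ((¬p → q) ∧ p)):
    ((¬p → q) ∧ p): α-rule — add (¬p → q), p.
    ¬((¬p → q) ∧ p): β-rule — branch into ¬(¬p → q)  //  ¬p.
      branch 1.1 (add ¬(¬p → q)):
        ¬(¬p → q): α-rule — add ¬p, ¬q.
        × closes — contains both p and ¬p.
      branch 1.2 (add ¬p):
        × closes — contains both p and ¬p.
  branch 2 (add ¬p):
    × closes — contains both p and ¬p.
All 3 branches close.
Every branch closed, so the negation is unsatisfiable and the formula is valid.

Valid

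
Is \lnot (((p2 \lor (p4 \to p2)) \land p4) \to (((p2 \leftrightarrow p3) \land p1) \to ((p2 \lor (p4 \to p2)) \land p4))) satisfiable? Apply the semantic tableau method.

Unsatisfiable

Initial set: {\lnot (((p2 \lor (p4 \to p2)) \land p4) \to (((p2 \leftrightarrow p3) \land p1) \to ((p2 \lor (p4 \to p2)) \land p4)))}.
\lnot (((p2 \lor (p4 \to p2)) \land p4) \to (((p2 \leftrightarrow p3) \land p1) \to ((p2 \lor (p4 \to p2)) \land p4))): α-rule — add ((p2 \lor (p4 \to p2)) \land p4), \lnot (((p2 \leftrightarrow p3) \land p1) \to ((p2 \lor (p4 \to p2)) \land p4)).
((p2 \lor (p4 \to p2)) \land p4): α-rule — add (p2 \lor (p4 \to p2)), p4.
\lnot (((p2 \leftrightarrow p3) \land p1) \to ((p2 \lor (p4 \to p2)) \land p4)): α-rule — add ((p2 \leftrightarrow p3) \land p1), \lnot ((p2 \lor (p4 \to p2)) \land p4).
((p2 \leftrightarrow p3) \land p1): α-rule — add (p2 \leftrightarrow p3), p1.
(p2 \lor (p4 \to p2)): β-rule — branch into p2  //  (p4 \to p2).
  branch 1 (add p2):
    \lnot ((p2 \lor (p4 \to p2)) \land p4): β-rule — branch into \lnot (p2 \lor (p4 \to p2))  //  \lnot p4.
      branch 1.1 (add \lnot (p2 \lor (p4 \to p2))):
        \lnot (p2 \lor (p4 \to p2)): α-rule — add \lnot p2, \lnot (p4 \to p2).
        × closes — contains both p2 and \lnot p2.
      branch 1.2 (add \lnot p4):
        × closes — contains both p4 and \lnot p4.
  branch 2 (add (p4 \to p2)):
    \lnot ((p2 \lor (p4 \to p2)) \land p4): β-rule — branch into \lnot (p2 \lor (p4 \to p2))  //  \lnot p4.
      branch 2.1 (add \lnot (p2 \lor (p4 \to p2))):
        \lnot (p2 \lor (p4 \to p2)): α-rule — add \lnot p2, \lnot (p4 \to p2).
        \lnot (p4 \to p2): α-rule — add p4, \lnot p2.
        (p2 \leftrightarrow p3): β-rule — branch into p2, p3  //  \lnot p2, \lnot p3.
          branch 2.1.1 (add p2, p3):
            × closes — contains both p2 and \lnot p2.
          branch 2.1.2 (add \lnot p2, \lnot p3):
            (p4 \to p2): β-rule — branch into \lnot p4  //  p2.
              branch 2.1.2.1 (add \lnot p4):
                × closes — contains both p4 and \lnot p4.
              branch 2.1.2.2 (add p2):
                × closes — contains both p2 and \lnot p2.
      branch 2.2 (add \lnot p4):
        × closes — contains both p4 and \lnot p4.
All 6 branches close.
Every branch closed; the formula is unsatisfiable.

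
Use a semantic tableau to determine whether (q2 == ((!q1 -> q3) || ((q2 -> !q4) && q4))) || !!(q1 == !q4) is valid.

Not valid

Assume the negation and expand:
Initial set: {!((q2 == ((!q1 -> q3) || ((q2 -> !q4) && q4))) || !!(q1 == !q4))}.
!((q2 == ((!q1 -> q3) || ((q2 -> !q4) && q4))) || !!(q1 == !q4)): α-rule — add !(q2 == ((!q1 -> q3) || ((q2 -> !q4) && q4))), !!!(q1 == !q4).
!!!(q1 == !q4): drop double negation, giving !(q1 == !q4).
!(q2 == ((!q1 -> q3) || ((q2 -> !q4) && q4))): β-rule — branch into q2, !((!q1 -> q3) || ((q2 -> !q4) && q4))  //  !q2, ((!q1 -> q3) || ((q2 -> !q4) && q4)).
  branch 1 (add q2, !((!q1 -> q3) || ((q2 -> !q4) && q4))):
    !((!q1 -> q3) || ((q2 -> !q4) && q4)): α-rule — add !(!q1 -> q3), !((q2 -> !q4) && q4).
    !(!q1 -> q3): α-rule — add !q1, !q3.
    !(q1 == !q4): β-rule — branch into q1, !!q4  //  !q1, !q4.
      branch 1.1 (add q1, !!q4):
        × closes — contains both q1 and !q1.
      branch 1.2 (add !q1, !q4):
        !((q2 -> !q4) && q4): β-rule — branch into !(q2 -> !q4)  //  !q4.
          branch 1.2.1 (add !(q2 -> !q4)):
            !(q2 -> !q4): α-rule — add q2, !!q4.
            × closes — contains both q4 and !q4.
          branch 1.2.2 (add !q4):
            ○ open, literals {q1=F, q2=T, q3=F, q4=F}.
  branch 2 (add !q2, ((!q1 -> q3) || ((q2 -> !q4) && q4))):
    !(q1 == !q4): β-rule — branch into q1, !!q4  //  !q1, !q4.
      branch 2.1 (add q1, !!q4):
        ((!q1 -> q3) || ((q2 -> !q4) && q4)): β-rule — branch into (!q1 -> q3)  //  ((q2 -> !q4) && q4).
          branch 2.1.1 (add (!q1 -> q3)):
            (!q1 -> q3): β-rule — branch into !!q1  //  q3.
              branch 2.1.1.1 (add !!q1):
                ○ open, literals {q1=T, q2=F, q4=T}.
              branch 2.1.1.2 (add q3):
                ○ open, literals {q1=T, q2=F, q3=T, q4=T}.
          branch 2.1.2 (add ((q2 -> !q4) && q4)):
            ((q2 -> !q4) && q4): α-rule — add (q2 -> !q4), q4.
            (q2 -> !q4): β-rule — branch into !q2  //  !q4.
              branch 2.1.2.1 (add !q2):
                ○ open, literals {q1=T, q2=F, q4=T}.
              branch 2.1.2.2 (add !q4):
                × closes — contains both q4 and !q4.
      branch 2.2 (add !q1, !q4):
        ((!q1 -> q3) || ((q2 -> !q4) && q4)): β-rule — branch into (!q1 -> q3)  //  ((q2 -> !q4) && q4).
          branch 2.2.1 (add (!q1 -> q3)):
            (!q1 -> q3): β-rule — branch into !!q1  //  q3.
              branch 2.2.1.1 (add !!q1):
                × closes — contains both q1 and !q1.
              branch 2.2.1.2 (add q3):
                ○ open, literals {q1=F, q2=F, q3=T, q4=F}.
          branch 2.2.2 (add ((q2 -> !q4) && q4)):
            ((q2 -> !q4) && q4): α-rule — add (q2 -> !q4), q4.
            × closes — contains both q4 and !q4.
5 branches closed, 5 open.
An open branch gives a countermodel: q1=F, q2=T, q3=F, q4=F (unmentioned atoms arbitrary); under it the original formula is false.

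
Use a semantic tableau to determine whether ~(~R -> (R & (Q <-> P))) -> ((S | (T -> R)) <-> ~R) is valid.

Assume the negation and expand:
Initial set: {~(~(~R -> (R & (Q <-> P))) -> ((S | (T -> R)) <-> ~R))}.
~(~(~R -> (R & (Q <-> P))) -> ((S | (T -> R)) <-> ~R)): α-rule — add ~(~R -> (R & (Q <-> P))), ~((S | (T -> R)) <-> ~R).
~(~R -> (R & (Q <-> P))): α-rule — add ~R, ~(R & (Q <-> P)).
~((S | (T -> R)) <-> ~R): β-rule — branch into (S | (T -> R)), ~~R  //  ~(S | (T -> R)), ~R.
  branch 1 (add (S | (T -> R)), ~~R):
    × closes — contains both R and ~R.
  branch 2 (add ~(S | (T -> R)), ~R):
    ~(S | (T -> R)): α-rule — add ~S, ~(T -> R).
    ~(T -> R): α-rule — add T, ~R.
    ~(R & (Q <-> P)): β-rule — branch into ~R  //  ~(Q <-> P).
      branch 2.1 (add ~R):
        ○ open, literals {R=F, S=F, T=T}.
      branch 2.2 (add ~(Q <-> P)):
        ~(Q <-> P): β-rule — branch into Q, ~P  //  ~Q, P.
          branch 2.2.1 (add Q, ~P):
            ○ open, literals {P=F, Q=T, R=F, S=F, T=T}.
          branch 2.2.2 (add ~Q, P):
            ○ open, literals {P=T, Q=F, R=F, S=F, T=T}.
1 branch closed, 3 open.
An open branch gives a countermodel: R=F, S=F, T=T (unmentioned atoms arbitrary); under it the original formula is false.

Not valid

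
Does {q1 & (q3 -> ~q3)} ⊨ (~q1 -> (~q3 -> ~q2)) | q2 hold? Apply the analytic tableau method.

Yes

Initial set: {T (q1 & (q3 -> ~q3)); F ((~q1 -> (~q3 -> ~q2)) | q2)}.
T (q1 & (q3 -> ~q3)): α-rule — add T q1, T (q3 -> ~q3).
F ((~q1 -> (~q3 -> ~q2)) | q2): α-rule — add F (~q1 -> (~q3 -> ~q2)), F q2.
F (~q1 -> (~q3 -> ~q2)): α-rule — add T ~q1, F (~q3 -> ~q2).
× closes — contains both q1 and ~q1.
All 1 branch closes.
Every branch closed, so the premises entail the conclusion.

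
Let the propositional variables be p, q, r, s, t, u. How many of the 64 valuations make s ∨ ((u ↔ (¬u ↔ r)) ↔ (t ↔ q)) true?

48

Initial set: {(s ∨ ((u ↔ (¬u ↔ r)) ↔ (t ↔ q)))}.
(s ∨ ((u ↔ (¬u ↔ r)) ↔ (t ↔ q))): β-rule — branch into s  //  ((u ↔ (¬u ↔ r)) ↔ (t ↔ q)).
  branch 1 (add s):
    ○ open, literals {s=1}.
  branch 2 (add ((u ↔ (¬u ↔ r)) ↔ (t ↔ q))):
    ((u ↔ (¬u ↔ r)) ↔ (t ↔ q)): β-rule — branch into (u ↔ (¬u ↔ r)), (t ↔ q)  //  ¬(u ↔ (¬u ↔ r)), ¬(t ↔ q).
      branch 2.1 (add (u ↔ (¬u ↔ r)), (t ↔ q)):
        (u ↔ (¬u ↔ r)): β-rule — branch into u, (¬u ↔ r)  //  ¬u, ¬(¬u ↔ r).
          branch 2.1.1 (add u, (¬u ↔ r)):
            (t ↔ q): β-rule — branch into t, q  //  ¬t, ¬q.
              branch 2.1.1.1 (add t, q):
                (¬u ↔ r): β-rule — branch into ¬u, r  //  ¬¬u, ¬r.
                  branch 2.1.1.1.1 (add ¬u, r):
                    × closes — contains both u and ¬u.
                  branch 2.1.1.1.2 (add ¬¬u, ¬r):
                    ○ open, literals {q=1, r=0, t=1, u=1}.
              branch 2.1.1.2 (add ¬t, ¬q):
                (¬u ↔ r): β-rule — branch into ¬u, r  //  ¬¬u, ¬r.
                  branch 2.1.1.2.1 (add ¬u, r):
                    × closes — contains both u and ¬u.
                  branch 2.1.1.2.2 (add ¬¬u, ¬r):
                    ○ open, literals {q=0, r=0, t=0, u=1}.
          branch 2.1.2 (add ¬u, ¬(¬u ↔ r)):
            (t ↔ q): β-rule — branch into t, q  //  ¬t, ¬q.
              branch 2.1.2.1 (add t, q):
                ¬(¬u ↔ r): β-rule — branch into ¬u, ¬r  //  ¬¬u, r.
                  branch 2.1.2.1.1 (add ¬u, ¬r):
                    ○ open, literals {q=1, r=0, t=1, u=0}.
                  branch 2.1.2.1.2 (add ¬¬u, r):
                    × closes — contains both u and ¬u.
              branch 2.1.2.2 (add ¬t, ¬q):
                ¬(¬u ↔ r): β-rule — branch into ¬u, ¬r  //  ¬¬u, r.
                  branch 2.1.2.2.1 (add ¬u, ¬r):
                    ○ open, literals {q=0, r=0, t=0, u=0}.
                  branch 2.1.2.2.2 (add ¬¬u, r):
                    × closes — contains both u and ¬u.
      branch 2.2 (add ¬(u ↔ (¬u ↔ r)), ¬(t ↔ q)):
        ¬(u ↔ (¬u ↔ r)): β-rule — branch into u, ¬(¬u ↔ r)  //  ¬u, (¬u ↔ r).
          branch 2.2.1 (add u, ¬(¬u ↔ r)):
            ¬(t ↔ q): β-rule — branch into t, ¬q  //  ¬t, q.
              branch 2.2.1.1 (add t, ¬q):
                ¬(¬u ↔ r): β-rule — branch into ¬u, ¬r  //  ¬¬u, r.
                  branch 2.2.1.1.1 (add ¬u, ¬r):
                    × closes — contains both u and ¬u.
                  branch 2.2.1.1.2 (add ¬¬u, r):
                    ○ open, literals {q=0, r=1, t=1, u=1}.
              branch 2.2.1.2 (add ¬t, q):
                ¬(¬u ↔ r): β-rule — branch into ¬u, ¬r  //  ¬¬u, r.
                  branch 2.2.1.2.1 (add ¬u, ¬r):
                    × closes — contains both u and ¬u.
                  branch 2.2.1.2.2 (add ¬¬u, r):
                    ○ open, literals {q=1, r=1, t=0, u=1}.
          branch 2.2.2 (add ¬u, (¬u ↔ r)):
            ¬(t ↔ q): β-rule — branch into t, ¬q  //  ¬t, q.
              branch 2.2.2.1 (add t, ¬q):
                (¬u ↔ r): β-rule — branch into ¬u, r  //  ¬¬u, ¬r.
                  branch 2.2.2.1.1 (add ¬u, r):
                    ○ open, literals {q=0, r=1, t=1, u=0}.
                  branch 2.2.2.1.2 (add ¬¬u, ¬r):
                    × closes — contains both u and ¬u.
              branch 2.2.2.2 (add ¬t, q):
                (¬u ↔ r): β-rule — branch into ¬u, r  //  ¬¬u, ¬r.
                  branch 2.2.2.2.1 (add ¬u, r):
                    ○ open, literals {q=1, r=1, t=0, u=0}.
                  branch 2.2.2.2.2 (add ¬¬u, ¬r):
                    × closes — contains both u and ¬u.
8 branches closed, 9 open.
Each open branch fixes some atoms; the unmentioned ones are free. Counting distinct full assignments: branch {s=1} (p, q, r, t, u) contributes 32 new; branch {q=1, r=0, t=1, u=1} (p, s) contributes 2 new; branch {q=0, r=0, t=0, u=1} (p, s) contributes 2 new; branch {q=1, r=0, t=1, u=0} (p, s) contributes 2 new; branch {q=0, r=0, t=0, u=0} (p, s) contributes 2 new; branch {q=0, r=1, t=1, u=1} (p, s) contributes 2 new; branch {q=1, r=1, t=0, u=1} (p, s) contributes 2 new; branch {q=0, r=1, t=1, u=0} (p, s) contributes 2 new; branch {q=1, r=1, t=0, u=0} (p, s) contributes 2 new. Total: 48.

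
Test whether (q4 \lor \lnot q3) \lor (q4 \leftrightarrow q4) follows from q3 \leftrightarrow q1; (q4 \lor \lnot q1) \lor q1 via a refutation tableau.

Yes

Initial set: {(q3 \leftrightarrow q1); ((q4 \lor \lnot q1) \lor q1); \lnot ((q4 \lor \lnot q3) \lor (q4 \leftrightarrow q4))}.
\lnot ((q4 \lor \lnot q3) \lor (q4 \leftrightarrow q4)): α-rule — add \lnot (q4 \lor \lnot q3), \lnot (q4 \leftrightarrow q4).
\lnot (q4 \lor \lnot q3): α-rule — add \lnot q4, \lnot \lnot q3.
(q3 \leftrightarrow q1): β-rule — branch into q3, q1  //  \lnot q3, \lnot q1.
  branch 1 (add q3, q1):
    ((q4 \lor \lnot q1) \lor q1): β-rule — branch into (q4 \lor \lnot q1)  //  q1.
      branch 1.1 (add (q4 \lor \lnot q1)):
        \lnot (q4 \leftrightarrow q4): β-rule — branch into q4, \lnot q4  //  \lnot q4, q4.
          branch 1.1.1 (add q4, \lnot q4):
            × closes — contains both q4 and \lnot q4.
          branch 1.1.2 (add \lnot q4, q4):
            × closes — contains both q4 and \lnot q4.
      branch 1.2 (add q1):
        \lnot (q4 \leftrightarrow q4): β-rule — branch into q4, \lnot q4  //  \lnot q4, q4.
          branch 1.2.1 (add q4, \lnot q4):
            × closes — contains both q4 and \lnot q4.
          branch 1.2.2 (add \lnot q4, q4):
            × closes — contains both q4 and \lnot q4.
  branch 2 (add \lnot q3, \lnot q1):
    × closes — contains both q3 and \lnot q3.
All 5 branches close.
Every branch closed, so the premises entail the conclusion.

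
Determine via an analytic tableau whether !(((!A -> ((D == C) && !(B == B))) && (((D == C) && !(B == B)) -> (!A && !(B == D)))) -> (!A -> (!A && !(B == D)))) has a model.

Initial set: {T !(((!A -> ((D == C) && !(B == B))) && (((D == C) && !(B == B)) -> (!A && !(B == D)))) -> (!A -> (!A && !(B == D))))}.
T !(((!A -> ((D == C) && !(B == B))) && (((D == C) && !(B == B)) -> (!A && !(B == D)))) -> (!A -> (!A && !(B == D)))): α-rule — add T ((!A -> ((D == C) && !(B == B))) && (((D == C) && !(B == B)) -> (!A && !(B == D)))), F (!A -> (!A && !(B == D))).
T ((!A -> ((D == C) && !(B == B))) && (((D == C) && !(B == B)) -> (!A && !(B == D)))): α-rule — add T (!A -> ((D == C) && !(B == B))), T (((D == C) && !(B == B)) -> (!A && !(B == D))).
F (!A -> (!A && !(B == D))): α-rule — add T !A, F (!A && !(B == D)).
T (!A -> ((D == C) && !(B == B))): β-rule — branch into F !A  //  T ((D == C) && !(B == B)).
  branch 1 (add F !A):
    × closes — contains both A and !A.
  branch 2 (add T ((D == C) && !(B == B))):
    T ((D == C) && !(B == B)): α-rule — add T (D == C), T !(B == B).
    T (((D == C) && !(B == B)) -> (!A && !(B == D))): β-rule — branch into F ((D == C) && !(B == B))  //  T (!A && !(B == D)).
      branch 2.1 (add F ((D == C) && !(B == B))):
        F (!A && !(B == D)): β-rule — branch into F !A  //  F !(B == D).
          branch 2.1.1 (add F !A):
            × closes — contains both A and !A.
          branch 2.1.2 (add F !(B == D)):
            T (D == C): β-rule — branch into T D, T C  //  F D, F C.
              branch 2.1.2.1 (add T D, T C):
                T !(B == B): β-rule — branch into T B, F B  //  F B, T B.
                  branch 2.1.2.1.1 (add T B, F B):
                    × closes — contains both B and !B.
                  branch 2.1.2.1.2 (add F B, T B):
                    × closes — contains both B and !B.
              branch 2.1.2.2 (add F D, F C):
                T !(B == B): β-rule — branch into T B, F B  //  F B, T B.
                  branch 2.1.2.2.1 (add T B, F B):
                    × closes — contains both B and !B.
                  branch 2.1.2.2.2 (add F B, T B):
                    × closes — contains both B and !B.
      branch 2.2 (add T (!A && !(B == D))):
        T (!A && !(B == D)): α-rule — add T !A, T !(B == D).
        F (!A && !(B == D)): β-rule — branch into F !A  //  F !(B == D).
          branch 2.2.1 (add F !A):
            × closes — contains both A and !A.
          branch 2.2.2 (add F !(B == D)):
            T (D == C): β-rule — branch into T D, T C  //  F D, F C.
              branch 2.2.2.1 (add T D, T C):
                T !(B == B): β-rule — branch into T B, F B  //  F B, T B.
                  branch 2.2.2.1.1 (add T B, F B):
                    × closes — contains both B and !B.
                  branch 2.2.2.1.2 (add F B, T B):
                    × closes — contains both B and !B.
              branch 2.2.2.2 (add F D, F C):
                T !(B == B): β-rule — branch into T B, F B  //  F B, T B.
                  branch 2.2.2.2.1 (add T B, F B):
                    × closes — contains both B and !B.
                  branch 2.2.2.2.2 (add F B, T B):
                    × closes — contains both B and !B.
All 11 branches close.
Every branch closed; the formula is unsatisfiable.

Unsatisfiable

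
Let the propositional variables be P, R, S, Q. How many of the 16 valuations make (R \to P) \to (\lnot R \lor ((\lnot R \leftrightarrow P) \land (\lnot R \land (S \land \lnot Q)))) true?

12

Initial set: {((R \to P) \to (\lnot R \lor ((\lnot R \leftrightarrow P) \land (\lnot R \land (S \land \lnot Q)))))}.
((R \to P) \to (\lnot R \lor ((\lnot R \leftrightarrow P) \land (\lnot R \land (S \land \lnot Q))))): β-rule — branch into \lnot (R \to P)  //  (\lnot R \lor ((\lnot R \leftrightarrow P) \land (\lnot R \land (S \land \lnot Q)))).
  branch 1 (add \lnot (R \to P)):
    \lnot (R \to P): α-rule — add R, \lnot P.
    ○ open, literals {P=0, R=1}.
  branch 2 (add (\lnot R \lor ((\lnot R \leftrightarrow P) \land (\lnot R \land (S \land \lnot Q))))):
    (\lnot R \lor ((\lnot R \leftrightarrow P) \land (\lnot R \land (S \land \lnot Q)))): β-rule — branch into \lnot R  //  ((\lnot R \leftrightarrow P) \land (\lnot R \land (S \land \lnot Q))).
      branch 2.1 (add \lnot R):
        ○ open, literals {R=0}.
      branch 2.2 (add ((\lnot R \leftrightarrow P) \land (\lnot R \land (S \land \lnot Q)))):
        ((\lnot R \leftrightarrow P) \land (\lnot R \land (S \land \lnot Q))): α-rule — add (\lnot R \leftrightarrow P), (\lnot R \land (S \land \lnot Q)).
        (\lnot R \land (S \land \lnot Q)): α-rule — add \lnot R, (S \land \lnot Q).
        (S \land \lnot Q): α-rule — add S, \lnot Q.
        (\lnot R \leftrightarrow P): β-rule — branch into \lnot R, P  //  \lnot \lnot R, \lnot P.
          branch 2.2.1 (add \lnot R, P):
            ○ open, literals {P=1, Q=0, R=0, S=1}.
          branch 2.2.2 (add \lnot \lnot R, \lnot P):
            × closes — contains both R and \lnot R.
1 branch closed, 3 open.
Each open branch fixes some atoms; the unmentioned ones are free. Counting distinct full assignments: branch {P=0, R=1} (S, Q) contributes 4 new; branch {R=0} (P, S, Q) contributes 8 new; branch {P=1, Q=0, R=0, S=1} (none free) contributes 0 new. Total: 12.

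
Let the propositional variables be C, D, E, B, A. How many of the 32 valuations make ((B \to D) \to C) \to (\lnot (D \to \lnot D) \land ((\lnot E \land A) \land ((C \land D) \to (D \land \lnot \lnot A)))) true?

Initial set: {(((B \to D) \to C) \to (\lnot (D \to \lnot D) \land ((\lnot E \land A) \land ((C \land D) \to (D \land \lnot \lnot A)))))}.
(((B \to D) \to C) \to (\lnot (D \to \lnot D) \land ((\lnot E \land A) \land ((C \land D) \to (D \land \lnot \lnot A))))): β-rule — branch into \lnot ((B \to D) \to C)  //  (\lnot (D \to \lnot D) \land ((\lnot E \land A) \land ((C \land D) \to (D \land \lnot \lnot A)))).
  branch 1 (add \lnot ((B \to D) \to C)):
    \lnot ((B \to D) \to C): α-rule — add (B \to D), \lnot C.
    (B \to D): β-rule — branch into \lnot B  //  D.
      branch 1.1 (add \lnot B):
        ○ open, literals {B=0, C=0}.
      branch 1.2 (add D):
        ○ open, literals {C=0, D=1}.
  branch 2 (add (\lnot (D \to \lnot D) \land ((\lnot E \land A) \land ((C \land D) \to (D \land \lnot \lnot A))))):
    (\lnot (D \to \lnot D) \land ((\lnot E \land A) \land ((C \land D) \to (D \land \lnot \lnot A)))): α-rule — add \lnot (D \to \lnot D), ((\lnot E \land A) \land ((C \land D) \to (D \land \lnot \lnot A))).
    \lnot (D \to \lnot D): α-rule — add D, \lnot \lnot D.
    ((\lnot E \land A) \land ((C \land D) \to (D \land \lnot \lnot A))): α-rule — add (\lnot E \land A), ((C \land D) \to (D \land \lnot \lnot A)).
    (\lnot E \land A): α-rule — add \lnot E, A.
    ((C \land D) \to (D \land \lnot \lnot A)): β-rule — branch into \lnot (C \land D)  //  (D \land \lnot \lnot A).
      branch 2.1 (add \lnot (C \land D)):
        \lnot (C \land D): β-rule — branch into \lnot C  //  \lnot D.
          branch 2.1.1 (add \lnot C):
            ○ open, literals {A=1, C=0, D=1, E=0}.
          branch 2.1.2 (add \lnot D):
            × closes — contains both D and \lnot D.
      branch 2.2 (add (D \land \lnot \lnot A)):
        (D \land \lnot \lnot A): α-rule — add D, \lnot \lnot A.
        \lnot \lnot A: drop double negation, giving A.
        ○ open, literals {A=1, D=1, E=0}.
1 branch closed, 4 open.
Each open branch fixes some atoms; the unmentioned ones are free. Counting distinct full assignments: branch {B=0, C=0} (D, E, A) contributes 8 new; branch {C=0, D=1} (E, B, A) contributes 4 new; branch {A=1, C=0, D=1, E=0} (B) contributes 0 new; branch {A=1, D=1, E=0} (C, B) contributes 2 new. Total: 14.

14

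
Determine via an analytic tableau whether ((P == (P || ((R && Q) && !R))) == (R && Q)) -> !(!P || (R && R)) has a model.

Satisfiable

Initial set: {(((P == (P || ((R && Q) && !R))) == (R && Q)) -> !(!P || (R && R)))}.
(((P == (P || ((R && Q) && !R))) == (R && Q)) -> !(!P || (R && R))): β-rule — branch into !((P == (P || ((R && Q) && !R))) == (R && Q))  //  !(!P || (R && R)).
  branch 1 (add !((P == (P || ((R && Q) && !R))) == (R && Q))):
    !((P == (P || ((R && Q) && !R))) == (R && Q)): β-rule — branch into (P == (P || ((R && Q) && !R))), !(R && Q)  //  !(P == (P || ((R && Q) && !R))), (R && Q).
      branch 1.1 (add (P == (P || ((R && Q) && !R))), !(R && Q)):
        (P == (P || ((R && Q) && !R))): β-rule — branch into P, (P || ((R && Q) && !R))  //  !P, !(P || ((R && Q) && !R)).
          branch 1.1.1 (add P, (P || ((R && Q) && !R))):
            !(R && Q): β-rule — branch into !R  //  !Q.
              branch 1.1.1.1 (add !R):
                (P || ((R && Q) && !R)): β-rule — branch into P  //  ((R && Q) && !R).
                  branch 1.1.1.1.1 (add P):
                    ○ open, literals {P=true, R=false}.
                  branch 1.1.1.1.2 (add ((R && Q) && !R)):
                    ((R && Q) && !R): α-rule — add (R && Q), !R.
                    (R && Q): α-rule — add R, Q.
                    × closes — contains both R and !R.
              branch 1.1.1.2 (add !Q):
                (P || ((R && Q) && !R)): β-rule — branch into P  //  ((R && Q) && !R).
                  branch 1.1.1.2.1 (add P):
                    ○ open, literals {P=true, Q=false}.
                  branch 1.1.1.2.2 (add ((R && Q) && !R)):
                    ((R && Q) && !R): α-rule — add (R && Q), !R.
                    (R && Q): α-rule — add R, Q.
                    × closes — contains both R and !R.
          branch 1.1.2 (add !P, !(P || ((R && Q) && !R))):
            !(P || ((R && Q) && !R)): α-rule — add !P, !((R && Q) && !R).
            !(R && Q): β-rule — branch into !R  //  !Q.
              branch 1.1.2.1 (add !R):
                !((R && Q) && !R): β-rule — branch into !(R && Q)  //  !!R.
                  branch 1.1.2.1.1 (add !(R && Q)):
                    !(R && Q): β-rule — branch into !R  //  !Q.
                      branch 1.1.2.1.1.1 (add !R):
                        ○ open, literals {P=false, R=false}.
                      branch 1.1.2.1.1.2 (add !Q):
                        ○ open, literals {P=false, Q=false, R=false}.
                  branch 1.1.2.1.2 (add !!R):
                    × closes — contains both R and !R.
              branch 1.1.2.2 (add !Q):
                !((R && Q) && !R): β-rule — branch into !(R && Q)  //  !!R.
                  branch 1.1.2.2.1 (add !(R && Q)):
                    !(R && Q): β-rule — branch into !R  //  !Q.
                      branch 1.1.2.2.1.1 (add !R):
                        ○ open, literals {P=false, Q=false, R=false}.
                      branch 1.1.2.2.1.2 (add !Q):
                        ○ open, literals {P=false, Q=false}.
                  branch 1.1.2.2.2 (add !!R):
                    ○ open, literals {P=false, Q=false, R=true}.
      branch 1.2 (add !(P == (P || ((R && Q) && !R))), (R && Q)):
        (R && Q): α-rule — add R, Q.
        !(P == (P || ((R && Q) && !R))): β-rule — branch into P, !(P || ((R && Q) && !R))  //  !P, (P || ((R && Q) && !R)).
          branch 1.2.1 (add P, !(P || ((R && Q) && !R))):
            !(P || ((R && Q) && !R)): α-rule — add !P, !((R && Q) && !R).
            × closes — contains both P and !P.
          branch 1.2.2 (add !P, (P || ((R && Q) && !R))):
            (P || ((R && Q) && !R)): β-rule — branch into P  //  ((R && Q) && !R).
              branch 1.2.2.1 (add P):
                × closes — contains both P and !P.
              branch 1.2.2.2 (add ((R && Q) && !R)):
                ((R && Q) && !R): α-rule — add (R && Q), !R.
                × closes — contains both R and !R.
  branch 2 (add !(!P || (R && R))):
    !(!P || (R && R)): α-rule — add !!P, !(R && R).
    !(R && R): β-rule — branch into !R  //  !R.
      branch 2.1 (add !R):
        ○ open, literals {P=true, R=false}.
      branch 2.2 (add !R):
        ○ open, literals {P=true, R=false}.
6 branches closed, 9 open.
An open branch gives a satisfying assignment: P=true, R=false.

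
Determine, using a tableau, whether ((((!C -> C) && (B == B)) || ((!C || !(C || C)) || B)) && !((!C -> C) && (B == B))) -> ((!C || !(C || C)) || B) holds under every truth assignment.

Valid

Assume the negation and expand:
Initial set: {!(((((!C -> C) && (B == B)) || ((!C || !(C || C)) || B)) && !((!C -> C) && (B == B))) -> ((!C || !(C || C)) || B))}.
!(((((!C -> C) && (B == B)) || ((!C || !(C || C)) || B)) && !((!C -> C) && (B == B))) -> ((!C || !(C || C)) || B)): α-rule — add ((((!C -> C) && (B == B)) || ((!C || !(C || C)) || B)) && !((!C -> C) && (B == B))), !((!C || !(C || C)) || B).
((((!C -> C) && (B == B)) || ((!C || !(C || C)) || B)) && !((!C -> C) && (B == B))): α-rule — add (((!C -> C) && (B == B)) || ((!C || !(C || C)) || B)), !((!C -> C) && (B == B)).
!((!C || !(C || C)) || B): α-rule — add !(!C || !(C || C)), !B.
!(!C || !(C || C)): α-rule — add !!C, !!(C || C).
(((!C -> C) && (B == B)) || ((!C || !(C || C)) || B)): β-rule — branch into ((!C -> C) && (B == B))  //  ((!C || !(C || C)) || B).
  branch 1 (add ((!C -> C) && (B == B))):
    ((!C -> C) && (B == B)): α-rule — add (!C -> C), (B == B).
    !((!C -> C) && (B == B)): β-rule — branch into !(!C -> C)  //  !(B == B).
      branch 1.1 (add !(!C -> C)):
        !(!C -> C): α-rule — add !C, !C.
        × closes — contains both C and !C.
      branch 1.2 (add !(B == B)):
        !!(C || C): β-rule — branch into C  //  C.
          branch 1.2.1 (add C):
            (!C -> C): β-rule — branch into !!C  //  C.
              branch 1.2.1.1 (add !!C):
                (B == B): β-rule — branch into B, B  //  !B, !B.
                  branch 1.2.1.1.1 (add B, B):
                    × closes — contains both B and !B.
                  branch 1.2.1.1.2 (add !B, !B):
                    !(B == B): β-rule — branch into B, !B  //  !B, B.
                      branch 1.2.1.1.2.1 (add B, !B):
                        × closes — contains both B and !B.
                      branch 1.2.1.1.2.2 (add !B, B):
                        × closes — contains both B and !B.
              branch 1.2.1.2 (add C):
                (B == B): β-rule — branch into B, B  //  !B, !B.
                  branch 1.2.1.2.1 (add B, B):
                    × closes — contains both B and !B.
                  branch 1.2.1.2.2 (add !B, !B):
                    !(B == B): β-rule — branch into B, !B  //  !B, B.
                      branch 1.2.1.2.2.1 (add B, !B):
                        × closes — contains both B and !B.
                      branch 1.2.1.2.2.2 (add !B, B):
                        × closes — contains both B and !B.
          branch 1.2.2 (add C):
            (!C -> C): β-rule — branch into !!C  //  C.
              branch 1.2.2.1 (add !!C):
                (B == B): β-rule — branch into B, B  //  !B, !B.
                  branch 1.2.2.1.1 (add B, B):
                    × closes — contains both B and !B.
                  branch 1.2.2.1.2 (add !B, !B):
                    !(B == B): β-rule — branch into B, !B  //  !B, B.
                      branch 1.2.2.1.2.1 (add B, !B):
                        × closes — contains both B and !B.
                      branch 1.2.2.1.2.2 (add !B, B):
                        × closes — contains both B and !B.
              branch 1.2.2.2 (add C):
                (B == B): β-rule — branch into B, B  //  !B, !B.
                  branch 1.2.2.2.1 (add B, B):
                    × closes — contains both B and !B.
                  branch 1.2.2.2.2 (add !B, !B):
                    !(B == B): β-rule — branch into B, !B  //  !B, B.
                      branch 1.2.2.2.2.1 (add B, !B):
                        × closes — contains both B and !B.
                      branch 1.2.2.2.2.2 (add !B, B):
                        × closes — contains both B and !B.
  branch 2 (add ((!C || !(C || C)) || B)):
    !((!C -> C) && (B == B)): β-rule — branch into !(!C -> C)  //  !(B == B).
      branch 2.1 (add !(!C -> C)):
        !(!C -> C): α-rule — add !C, !C.
        × closes — contains both C and !C.
      branch 2.2 (add !(B == B)):
        !!(C || C): β-rule — branch into C  //  C.
          branch 2.2.1 (add C):
            ((!C || !(C || C)) || B): β-rule — branch into (!C || !(C || C))  //  B.
              branch 2.2.1.1 (add (!C || !(C || C))):
                !(B == B): β-rule — branch into B, !B  //  !B, B.
                  branch 2.2.1.1.1 (add B, !B):
                    × closes — contains both B and !B.
                  branch 2.2.1.1.2 (add !B, B):
                    × closes — contains both B and !B.
              branch 2.2.1.2 (add B):
                × closes — contains both B and !B.
          branch 2.2.2 (add C):
            ((!C || !(C || C)) || B): β-rule — branch into (!C || !(C || C))  //  B.
              branch 2.2.2.1 (add (!C || !(C || C))):
                !(B == B): β-rule — branch into B, !B  //  !B, B.
                  branch 2.2.2.1.1 (add B, !B):
                    × closes — contains both B and !B.
                  branch 2.2.2.1.2 (add !B, B):
                    × closes — contains both B and !B.
              branch 2.2.2.2 (add B):
                × closes — contains both B and !B.
All 20 branches close.
Every branch closed, so the negation is unsatisfiable and the formula is valid.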